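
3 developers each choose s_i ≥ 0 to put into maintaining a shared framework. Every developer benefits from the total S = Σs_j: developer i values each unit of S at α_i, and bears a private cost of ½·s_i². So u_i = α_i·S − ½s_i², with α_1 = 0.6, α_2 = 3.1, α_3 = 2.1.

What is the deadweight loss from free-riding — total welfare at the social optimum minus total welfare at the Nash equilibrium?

24.01

Developer i's FOC: ∂u_i/∂s_i = α_i − s_i = 0, so s_i* = α_i.
NE contributions = (0.6, 3.1, 2.1); S = 5.8.
W^NE = (Σα)·S − ½Σα_i² = 5.8² − ½·14.38 = 26.45.
Planner sets s_i = Σα_j = 5.8 for every i, so S^SO = 3·5.8 = 17.4.
W^SO = (Σα)·S^SO − ½·3·(Σα)² = (3/2)·5.8² = 50.46.
Deadweight loss = W^SO − W^NE = 24.01.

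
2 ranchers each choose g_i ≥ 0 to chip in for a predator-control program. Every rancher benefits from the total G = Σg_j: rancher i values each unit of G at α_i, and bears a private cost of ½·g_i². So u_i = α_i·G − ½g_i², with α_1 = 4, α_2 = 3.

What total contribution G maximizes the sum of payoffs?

14

Planner FOC: ∂(Σu_j)/∂g_i = (Σα_j) − g_i = 0, so g_i^SO = Σα_j = 7 for every i; G^SO = 14.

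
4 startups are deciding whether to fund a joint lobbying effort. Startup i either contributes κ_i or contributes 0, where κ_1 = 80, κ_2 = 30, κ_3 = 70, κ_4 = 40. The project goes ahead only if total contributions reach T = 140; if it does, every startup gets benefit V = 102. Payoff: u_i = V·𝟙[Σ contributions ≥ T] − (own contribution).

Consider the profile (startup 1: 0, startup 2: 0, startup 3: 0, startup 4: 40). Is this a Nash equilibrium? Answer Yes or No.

Total = 40 < 140: not provided.
Startup 1 (pledges 0, payoff 0): pledging 80 → total 120, payoff -80. No gain.
Startup 2 (pledges 0, payoff 0): pledging 30 → total 70, payoff -30. No gain.
Startup 3 (pledges 0, payoff 0): pledging 70 → total 110, payoff -70. No gain.
Startup 4 (pledges 40, payoff -40): dropping to 0 → total 0, payoff 0. Profitable deviation.

No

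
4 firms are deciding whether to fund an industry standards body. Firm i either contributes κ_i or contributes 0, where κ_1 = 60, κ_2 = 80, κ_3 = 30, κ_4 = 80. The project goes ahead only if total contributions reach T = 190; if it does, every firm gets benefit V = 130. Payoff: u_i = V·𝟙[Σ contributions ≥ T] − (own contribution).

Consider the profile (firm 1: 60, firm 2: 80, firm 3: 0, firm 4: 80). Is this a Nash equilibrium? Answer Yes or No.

Total = 220 ≥ 190: provided.
Firm 1 (pledges 60, payoff 70): dropping to 0 → total 160, payoff 0. No gain.
Firm 2 (pledges 80, payoff 50): dropping to 0 → total 140, payoff 0. No gain.
Firm 3 (pledges 0, payoff 130): pledging 30 → total 250, payoff 100. No gain.
Firm 4 (pledges 80, payoff 50): dropping to 0 → total 140, payoff 0. No gain.

Yes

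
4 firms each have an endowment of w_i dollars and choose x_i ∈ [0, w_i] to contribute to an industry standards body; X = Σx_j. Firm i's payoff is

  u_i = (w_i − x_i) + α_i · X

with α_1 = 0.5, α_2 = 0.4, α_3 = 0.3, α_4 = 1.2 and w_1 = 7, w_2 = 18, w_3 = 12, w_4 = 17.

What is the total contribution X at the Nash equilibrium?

17

∂u_i/∂x_i = α_i − 1, so firm i contributes w_i if α_i > 1, else 0.
α_i > 1 for i ∈ {4}; NE contributions (0, 0, 0, 17), X = 17.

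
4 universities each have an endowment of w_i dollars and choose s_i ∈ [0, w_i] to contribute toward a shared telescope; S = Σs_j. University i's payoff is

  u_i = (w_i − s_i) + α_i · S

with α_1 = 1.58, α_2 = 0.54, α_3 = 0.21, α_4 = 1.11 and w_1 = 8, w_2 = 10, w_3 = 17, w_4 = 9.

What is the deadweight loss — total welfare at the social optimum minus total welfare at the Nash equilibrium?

∂u_i/∂s_i = α_i − 1, so university i contributes w_i if α_i > 1, else 0.
α_i > 1 for i ∈ {1, 4}; NE contributions (8, 0, 0, 9), S = 17.
W^NE = Σw_i − S^NE + (Σα_i)·S^NE = 44 + 2.44·17 = 85.48.
Planner: ∂(Σu_j)/∂s_i = Σα_j − 1 = 2.44 > 0, so everyone contributes w_i; S^SO = 44, W^SO = 44 + 2.44·44 = 151.36.
Deadweight loss = 65.88.

65.88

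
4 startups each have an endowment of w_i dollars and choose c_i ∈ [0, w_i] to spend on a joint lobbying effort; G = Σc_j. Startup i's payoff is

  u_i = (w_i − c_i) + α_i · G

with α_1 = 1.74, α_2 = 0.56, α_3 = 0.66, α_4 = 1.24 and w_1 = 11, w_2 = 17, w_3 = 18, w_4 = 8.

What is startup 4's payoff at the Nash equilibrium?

23.56

∂u_i/∂c_i = α_i − 1, so startup i contributes w_i if α_i > 1, else 0.
α_i > 1 for i ∈ {1, 4}; NE contributions (11, 0, 0, 8), G = 19.
u_4 = (8 − 8) + 1.24·19 = 23.56.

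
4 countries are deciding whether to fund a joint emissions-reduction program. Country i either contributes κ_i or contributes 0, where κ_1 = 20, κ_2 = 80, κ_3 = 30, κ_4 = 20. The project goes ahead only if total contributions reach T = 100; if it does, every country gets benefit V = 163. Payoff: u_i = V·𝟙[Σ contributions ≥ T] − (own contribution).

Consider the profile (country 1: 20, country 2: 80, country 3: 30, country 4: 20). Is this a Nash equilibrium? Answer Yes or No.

No

Total = 150 ≥ 100: provided.
Country 1 (pledges 20, payoff 143): dropping to 0 → total 130, payoff 163. Profitable deviation.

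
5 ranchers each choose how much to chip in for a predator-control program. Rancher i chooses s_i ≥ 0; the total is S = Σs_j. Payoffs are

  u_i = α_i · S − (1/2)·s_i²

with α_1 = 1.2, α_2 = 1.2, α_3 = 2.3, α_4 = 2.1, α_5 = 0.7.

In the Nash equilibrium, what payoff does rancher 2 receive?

Rancher i's FOC: ∂u_i/∂s_i = α_i − s_i = 0, so s_i* = α_i.
NE contributions = (1.2, 1.2, 2.3, 2.1, 0.7); S = 7.5.
u_2 = α_2·S − ½·(s_2)² = 1.2·7.5 − ½·1.2² = 8.28.

8.28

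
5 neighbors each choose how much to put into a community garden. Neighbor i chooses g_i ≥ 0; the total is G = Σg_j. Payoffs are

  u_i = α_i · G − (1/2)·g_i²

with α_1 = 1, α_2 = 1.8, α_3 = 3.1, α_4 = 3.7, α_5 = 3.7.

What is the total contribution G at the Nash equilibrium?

Neighbor i's FOC: ∂u_i/∂g_i = α_i − g_i = 0, so g_i* = α_i.
NE contributions = (1, 1.8, 3.1, 3.7, 3.7); G = 13.3.

13.3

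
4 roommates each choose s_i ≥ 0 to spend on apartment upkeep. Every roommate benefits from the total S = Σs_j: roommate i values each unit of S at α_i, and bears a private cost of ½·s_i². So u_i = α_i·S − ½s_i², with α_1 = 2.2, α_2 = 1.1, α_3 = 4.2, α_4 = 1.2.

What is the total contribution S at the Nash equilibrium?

Roommate i's FOC: ∂u_i/∂s_i = α_i − s_i = 0, so s_i* = α_i.
NE contributions = (2.2, 1.1, 4.2, 1.2); S = 8.7.

8.7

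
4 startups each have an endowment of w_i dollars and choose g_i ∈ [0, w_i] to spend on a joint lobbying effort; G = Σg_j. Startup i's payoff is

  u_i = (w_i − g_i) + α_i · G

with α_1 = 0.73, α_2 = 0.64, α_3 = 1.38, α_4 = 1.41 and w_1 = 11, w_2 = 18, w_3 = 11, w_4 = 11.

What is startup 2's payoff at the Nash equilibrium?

∂u_i/∂g_i = α_i − 1, so startup i contributes w_i if α_i > 1, else 0.
α_i > 1 for i ∈ {3, 4}; NE contributions (0, 0, 11, 11), G = 22.
u_2 = (18 − 0) + 0.64·22 = 32.08.

32.08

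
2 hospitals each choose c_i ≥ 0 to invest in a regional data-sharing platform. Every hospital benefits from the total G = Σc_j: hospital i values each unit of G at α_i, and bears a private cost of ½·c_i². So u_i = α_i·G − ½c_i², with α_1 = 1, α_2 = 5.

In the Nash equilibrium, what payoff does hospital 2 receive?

Hospital i's FOC: ∂u_i/∂c_i = α_i − c_i = 0, so c_i* = α_i.
NE contributions = (1, 5); G = 6.
u_2 = α_2·G − ½·(c_2)² = 5·6 − ½·5² = 17.5.

17.5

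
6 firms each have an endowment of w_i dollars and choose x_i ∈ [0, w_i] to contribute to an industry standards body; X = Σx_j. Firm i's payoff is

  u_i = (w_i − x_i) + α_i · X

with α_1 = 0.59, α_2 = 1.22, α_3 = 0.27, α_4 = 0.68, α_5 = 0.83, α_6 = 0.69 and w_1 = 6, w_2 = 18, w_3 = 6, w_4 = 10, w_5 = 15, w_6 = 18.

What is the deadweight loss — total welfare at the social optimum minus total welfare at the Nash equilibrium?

180.4

∂u_i/∂x_i = α_i − 1, so firm i contributes w_i if α_i > 1, else 0.
α_i > 1 for i ∈ {2}; NE contributions (0, 18, 0, 0, 0, 0), X = 18.
W^NE = Σw_i − X^NE + (Σα_i)·X^NE = 73 + 3.28·18 = 132.04.
Planner: ∂(Σu_j)/∂x_i = Σα_j − 1 = 3.28 > 0, so everyone contributes w_i; X^SO = 73, W^SO = 73 + 3.28·73 = 312.44.
Deadweight loss = 180.4.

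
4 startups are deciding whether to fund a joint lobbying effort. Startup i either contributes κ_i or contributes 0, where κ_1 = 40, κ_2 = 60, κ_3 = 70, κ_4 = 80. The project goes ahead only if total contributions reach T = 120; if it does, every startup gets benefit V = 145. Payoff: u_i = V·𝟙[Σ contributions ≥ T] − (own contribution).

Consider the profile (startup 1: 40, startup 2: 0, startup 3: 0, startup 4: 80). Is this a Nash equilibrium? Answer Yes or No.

Yes

Total = 120 ≥ 120: provided.
Startup 1 (pledges 40, payoff 105): dropping to 0 → total 80, payoff 0. No gain.
Startup 2 (pledges 0, payoff 145): pledging 60 → total 180, payoff 85. No gain.
Startup 3 (pledges 0, payoff 145): pledging 70 → total 190, payoff 75. No gain.
Startup 4 (pledges 80, payoff 65): dropping to 0 → total 40, payoff 0. No gain.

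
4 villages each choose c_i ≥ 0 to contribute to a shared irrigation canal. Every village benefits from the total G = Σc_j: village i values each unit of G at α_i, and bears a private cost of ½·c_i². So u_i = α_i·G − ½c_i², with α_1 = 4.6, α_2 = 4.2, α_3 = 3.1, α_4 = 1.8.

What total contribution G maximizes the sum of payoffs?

Planner FOC: ∂(Σu_j)/∂c_i = (Σα_j) − c_i = 0, so c_i^SO = Σα_j = 13.7 for every i; G^SO = 54.8.

54.8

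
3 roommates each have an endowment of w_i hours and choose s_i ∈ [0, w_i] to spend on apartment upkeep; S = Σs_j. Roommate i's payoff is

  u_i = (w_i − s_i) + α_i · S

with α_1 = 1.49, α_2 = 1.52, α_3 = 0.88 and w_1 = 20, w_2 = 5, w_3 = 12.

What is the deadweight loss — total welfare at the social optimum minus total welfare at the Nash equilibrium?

∂u_i/∂s_i = α_i − 1, so roommate i contributes w_i if α_i > 1, else 0.
α_i > 1 for i ∈ {1, 2}; NE contributions (20, 5, 0), S = 25.
W^NE = Σw_i − S^NE + (Σα_i)·S^NE = 37 + 2.89·25 = 109.25.
Planner: ∂(Σu_j)/∂s_i = Σα_j − 1 = 2.89 > 0, so everyone contributes w_i; S^SO = 37, W^SO = 37 + 2.89·37 = 143.93.
Deadweight loss = 34.68.

34.68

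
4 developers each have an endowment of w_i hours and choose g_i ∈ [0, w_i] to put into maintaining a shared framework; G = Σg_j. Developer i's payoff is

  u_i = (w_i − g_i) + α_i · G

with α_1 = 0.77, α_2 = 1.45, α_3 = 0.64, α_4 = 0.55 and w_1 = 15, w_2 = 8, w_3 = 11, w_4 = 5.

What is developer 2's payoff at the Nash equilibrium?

∂u_i/∂g_i = α_i − 1, so developer i contributes w_i if α_i > 1, else 0.
α_i > 1 for i ∈ {2}; NE contributions (0, 8, 0, 0), G = 8.
u_2 = (8 − 8) + 1.45·8 = 11.6.

11.6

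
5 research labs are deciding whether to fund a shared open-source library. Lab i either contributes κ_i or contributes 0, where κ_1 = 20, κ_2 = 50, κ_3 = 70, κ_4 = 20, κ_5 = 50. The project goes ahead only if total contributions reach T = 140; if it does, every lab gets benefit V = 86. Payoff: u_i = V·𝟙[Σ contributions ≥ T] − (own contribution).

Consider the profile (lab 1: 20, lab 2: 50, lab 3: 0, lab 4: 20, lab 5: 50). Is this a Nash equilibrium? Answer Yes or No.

Total = 140 ≥ 140: provided.
Lab 1 (pledges 20, payoff 66): dropping to 0 → total 120, payoff 0. No gain.
Lab 2 (pledges 50, payoff 36): dropping to 0 → total 90, payoff 0. No gain.
Lab 3 (pledges 0, payoff 86): pledging 70 → total 210, payoff 16. No gain.
Lab 4 (pledges 20, payoff 66): dropping to 0 → total 120, payoff 0. No gain.
Lab 5 (pledges 50, payoff 36): dropping to 0 → total 90, payoff 0. No gain.

Yes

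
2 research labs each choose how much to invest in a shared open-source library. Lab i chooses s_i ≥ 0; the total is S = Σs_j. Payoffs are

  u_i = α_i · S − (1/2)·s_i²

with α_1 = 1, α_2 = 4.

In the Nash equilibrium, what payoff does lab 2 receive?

12

Lab i's FOC: ∂u_i/∂s_i = α_i − s_i = 0, so s_i* = α_i.
NE contributions = (1, 4); S = 5.
u_2 = α_2·S − ½·(s_2)² = 4·5 − ½·4² = 12.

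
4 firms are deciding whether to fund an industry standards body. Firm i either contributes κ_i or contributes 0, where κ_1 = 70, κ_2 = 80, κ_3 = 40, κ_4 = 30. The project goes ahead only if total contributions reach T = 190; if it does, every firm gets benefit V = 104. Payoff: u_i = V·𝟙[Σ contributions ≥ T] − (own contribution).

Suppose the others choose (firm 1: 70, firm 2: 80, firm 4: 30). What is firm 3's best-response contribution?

Others' total = 180. Contributing 40 brings total to 220 ≥ 190: gain V − κ_3 = 64.
Best response: 40.

40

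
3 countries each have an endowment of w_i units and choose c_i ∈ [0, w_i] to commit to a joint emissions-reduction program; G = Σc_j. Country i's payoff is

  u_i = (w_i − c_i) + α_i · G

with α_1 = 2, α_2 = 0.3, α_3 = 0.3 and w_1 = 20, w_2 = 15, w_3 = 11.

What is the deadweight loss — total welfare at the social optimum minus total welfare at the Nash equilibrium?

41.6

∂u_i/∂c_i = α_i − 1, so country i contributes w_i if α_i > 1, else 0.
α_i > 1 for i ∈ {1}; NE contributions (20, 0, 0), G = 20.
W^NE = Σw_i − G^NE + (Σα_i)·G^NE = 46 + 1.6·20 = 78.
Planner: ∂(Σu_j)/∂c_i = Σα_j − 1 = 1.6 > 0, so everyone contributes w_i; G^SO = 46, W^SO = 46 + 1.6·46 = 119.6.
Deadweight loss = 41.6.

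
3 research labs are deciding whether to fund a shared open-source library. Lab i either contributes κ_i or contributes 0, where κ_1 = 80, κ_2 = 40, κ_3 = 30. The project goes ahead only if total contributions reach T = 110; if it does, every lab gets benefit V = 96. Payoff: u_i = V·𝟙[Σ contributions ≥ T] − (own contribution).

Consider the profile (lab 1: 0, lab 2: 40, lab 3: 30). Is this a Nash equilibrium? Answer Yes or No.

Total = 70 < 110: not provided.
Lab 1 (pledges 0, payoff 0): pledging 80 → total 150, payoff 16. Profitable deviation.

No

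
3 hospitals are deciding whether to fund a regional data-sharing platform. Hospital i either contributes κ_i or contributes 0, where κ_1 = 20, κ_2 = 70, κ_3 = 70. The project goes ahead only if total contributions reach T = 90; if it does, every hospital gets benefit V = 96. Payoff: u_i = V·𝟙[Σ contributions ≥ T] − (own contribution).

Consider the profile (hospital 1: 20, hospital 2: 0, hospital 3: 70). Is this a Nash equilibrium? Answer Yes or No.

Total = 90 ≥ 90: provided.
Hospital 1 (pledges 20, payoff 76): dropping to 0 → total 70, payoff 0. No gain.
Hospital 2 (pledges 0, payoff 96): pledging 70 → total 160, payoff 26. No gain.
Hospital 3 (pledges 70, payoff 26): dropping to 0 → total 20, payoff 0. No gain.

Yes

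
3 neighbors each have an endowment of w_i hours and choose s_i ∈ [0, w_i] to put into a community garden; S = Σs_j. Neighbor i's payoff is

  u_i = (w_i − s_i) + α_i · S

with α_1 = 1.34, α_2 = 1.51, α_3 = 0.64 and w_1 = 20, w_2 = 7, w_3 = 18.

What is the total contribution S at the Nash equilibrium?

∂u_i/∂s_i = α_i − 1, so neighbor i contributes w_i if α_i > 1, else 0.
α_i > 1 for i ∈ {1, 2}; NE contributions (20, 7, 0), S = 27.

27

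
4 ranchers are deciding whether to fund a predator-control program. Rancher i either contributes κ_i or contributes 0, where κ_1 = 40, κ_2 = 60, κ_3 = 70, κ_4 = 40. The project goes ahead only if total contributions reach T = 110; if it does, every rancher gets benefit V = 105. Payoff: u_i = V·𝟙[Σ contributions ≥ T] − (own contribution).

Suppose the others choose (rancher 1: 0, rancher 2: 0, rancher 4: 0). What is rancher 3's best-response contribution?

0

Others' total = 0. Even contributing 70 gives 70 < 110: no benefit either way.
Best response: 0.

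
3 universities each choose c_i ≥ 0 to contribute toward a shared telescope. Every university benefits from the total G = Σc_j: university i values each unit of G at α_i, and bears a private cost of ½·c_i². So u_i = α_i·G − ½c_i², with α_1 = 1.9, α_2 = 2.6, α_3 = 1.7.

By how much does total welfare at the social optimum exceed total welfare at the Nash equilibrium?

University i's FOC: ∂u_i/∂c_i = α_i − c_i = 0, so c_i* = α_i.
NE contributions = (1.9, 2.6, 1.7); G = 6.2.
W^NE = (Σα)·G − ½Σα_i² = 6.2² − ½·13.26 = 31.81.
Planner sets c_i = Σα_j = 6.2 for every i, so G^SO = 3·6.2 = 18.6.
W^SO = (Σα)·G^SO − ½·3·(Σα)² = (3/2)·6.2² = 57.66.
Deadweight loss = W^SO − W^NE = 25.85.

25.85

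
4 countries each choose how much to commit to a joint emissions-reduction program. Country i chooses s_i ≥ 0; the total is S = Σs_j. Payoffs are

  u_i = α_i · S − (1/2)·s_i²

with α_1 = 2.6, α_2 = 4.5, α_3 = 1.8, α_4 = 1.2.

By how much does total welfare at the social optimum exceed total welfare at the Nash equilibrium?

117.855

Country i's FOC: ∂u_i/∂s_i = α_i − s_i = 0, so s_i* = α_i.
NE contributions = (2.6, 4.5, 1.8, 1.2); S = 10.1.
W^NE = (Σα)·S − ½Σα_i² = 10.1² − ½·31.69 = 86.165.
Planner sets s_i = Σα_j = 10.1 for every i, so S^SO = 4·10.1 = 40.4.
W^SO = (Σα)·S^SO − ½·4·(Σα)² = (4/2)·10.1² = 204.02.
Deadweight loss = W^SO − W^NE = 117.855.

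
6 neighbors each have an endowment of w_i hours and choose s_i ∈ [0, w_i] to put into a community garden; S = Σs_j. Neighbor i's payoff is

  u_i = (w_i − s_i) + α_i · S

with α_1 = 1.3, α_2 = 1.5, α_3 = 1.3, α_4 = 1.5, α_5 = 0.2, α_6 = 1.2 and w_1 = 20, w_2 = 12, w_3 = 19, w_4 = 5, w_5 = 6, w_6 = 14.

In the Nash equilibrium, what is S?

∂u_i/∂s_i = α_i − 1, so neighbor i contributes w_i if α_i > 1, else 0.
α_i > 1 for i ∈ {1, 2, 3, 4, 6}; NE contributions (20, 12, 19, 5, 0, 14), S = 70.

70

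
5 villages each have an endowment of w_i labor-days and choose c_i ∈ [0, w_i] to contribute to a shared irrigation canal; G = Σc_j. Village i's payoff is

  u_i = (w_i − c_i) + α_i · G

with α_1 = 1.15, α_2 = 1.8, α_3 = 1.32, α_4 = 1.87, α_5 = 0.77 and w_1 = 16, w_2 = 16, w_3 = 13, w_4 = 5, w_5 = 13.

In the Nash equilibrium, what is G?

50

∂u_i/∂c_i = α_i − 1, so village i contributes w_i if α_i > 1, else 0.
α_i > 1 for i ∈ {1, 2, 3, 4}; NE contributions (16, 16, 13, 5, 0), G = 50.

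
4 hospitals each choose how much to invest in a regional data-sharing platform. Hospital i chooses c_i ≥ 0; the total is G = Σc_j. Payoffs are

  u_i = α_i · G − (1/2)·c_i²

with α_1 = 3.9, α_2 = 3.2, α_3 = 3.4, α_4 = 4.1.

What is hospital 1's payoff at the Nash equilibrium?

49.335

Hospital i's FOC: ∂u_i/∂c_i = α_i − c_i = 0, so c_i* = α_i.
NE contributions = (3.9, 3.2, 3.4, 4.1); G = 14.6.
u_1 = α_1·G − ½·(c_1)² = 3.9·14.6 − ½·3.9² = 49.335.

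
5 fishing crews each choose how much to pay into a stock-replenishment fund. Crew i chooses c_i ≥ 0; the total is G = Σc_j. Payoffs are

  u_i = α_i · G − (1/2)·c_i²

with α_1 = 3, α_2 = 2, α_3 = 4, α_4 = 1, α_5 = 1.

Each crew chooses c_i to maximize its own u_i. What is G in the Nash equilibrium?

11

Crew i's FOC: ∂u_i/∂c_i = α_i − c_i = 0, so c_i* = α_i.
NE contributions = (3, 2, 4, 1, 1); G = 11.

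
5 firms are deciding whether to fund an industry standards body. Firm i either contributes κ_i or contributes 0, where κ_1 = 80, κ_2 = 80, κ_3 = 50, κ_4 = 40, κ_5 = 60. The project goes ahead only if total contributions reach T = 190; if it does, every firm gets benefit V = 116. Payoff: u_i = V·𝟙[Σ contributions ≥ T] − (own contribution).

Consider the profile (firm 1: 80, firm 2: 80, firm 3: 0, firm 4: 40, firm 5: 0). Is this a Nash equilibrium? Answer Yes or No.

Yes

Total = 200 ≥ 190: provided.
Firm 1 (pledges 80, payoff 36): dropping to 0 → total 120, payoff 0. No gain.
Firm 2 (pledges 80, payoff 36): dropping to 0 → total 120, payoff 0. No gain.
Firm 3 (pledges 0, payoff 116): pledging 50 → total 250, payoff 66. No gain.
Firm 4 (pledges 40, payoff 76): dropping to 0 → total 160, payoff 0. No gain.
Firm 5 (pledges 0, payoff 116): pledging 60 → total 260, payoff 56. No gain.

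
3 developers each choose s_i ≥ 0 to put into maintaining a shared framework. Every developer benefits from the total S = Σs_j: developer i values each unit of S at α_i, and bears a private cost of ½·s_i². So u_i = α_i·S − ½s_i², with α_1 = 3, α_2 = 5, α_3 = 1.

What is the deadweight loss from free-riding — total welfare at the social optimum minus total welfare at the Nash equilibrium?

58

Developer i's FOC: ∂u_i/∂s_i = α_i − s_i = 0, so s_i* = α_i.
NE contributions = (3, 5, 1); S = 9.
W^NE = (Σα)·S − ½Σα_i² = 9² − ½·35 = 63.5.
Planner sets s_i = Σα_j = 9 for every i, so S^SO = 3·9 = 27.
W^SO = (Σα)·S^SO − ½·3·(Σα)² = (3/2)·9² = 121.5.
Deadweight loss = W^SO − W^NE = 58.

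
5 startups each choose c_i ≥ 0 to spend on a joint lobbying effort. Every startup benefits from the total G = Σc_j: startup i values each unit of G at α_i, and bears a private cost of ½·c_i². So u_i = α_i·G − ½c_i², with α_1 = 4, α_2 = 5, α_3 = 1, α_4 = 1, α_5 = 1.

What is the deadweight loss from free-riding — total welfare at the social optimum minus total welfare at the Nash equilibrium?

Startup i's FOC: ∂u_i/∂c_i = α_i − c_i = 0, so c_i* = α_i.
NE contributions = (4, 5, 1, 1, 1); G = 12.
W^NE = (Σα)·G − ½Σα_i² = 12² − ½·44 = 122.
Planner sets c_i = Σα_j = 12 for every i, so G^SO = 5·12 = 60.
W^SO = (Σα)·G^SO − ½·5·(Σα)² = (5/2)·12² = 360.
Deadweight loss = W^SO − W^NE = 238.

238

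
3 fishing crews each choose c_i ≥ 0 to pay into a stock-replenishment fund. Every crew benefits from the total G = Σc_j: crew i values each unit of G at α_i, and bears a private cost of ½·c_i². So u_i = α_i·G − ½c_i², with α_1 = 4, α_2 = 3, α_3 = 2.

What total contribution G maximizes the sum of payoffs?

Planner FOC: ∂(Σu_j)/∂c_i = (Σα_j) − c_i = 0, so c_i^SO = Σα_j = 9 for every i; G^SO = 27.

27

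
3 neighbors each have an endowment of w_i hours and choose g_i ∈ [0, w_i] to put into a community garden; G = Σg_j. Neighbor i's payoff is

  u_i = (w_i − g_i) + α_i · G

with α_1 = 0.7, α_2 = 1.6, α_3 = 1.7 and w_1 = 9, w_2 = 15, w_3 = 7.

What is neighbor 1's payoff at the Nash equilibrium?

24.4

∂u_i/∂g_i = α_i − 1, so neighbor i contributes w_i if α_i > 1, else 0.
α_i > 1 for i ∈ {2, 3}; NE contributions (0, 15, 7), G = 22.
u_1 = (9 − 0) + 0.7·22 = 24.4.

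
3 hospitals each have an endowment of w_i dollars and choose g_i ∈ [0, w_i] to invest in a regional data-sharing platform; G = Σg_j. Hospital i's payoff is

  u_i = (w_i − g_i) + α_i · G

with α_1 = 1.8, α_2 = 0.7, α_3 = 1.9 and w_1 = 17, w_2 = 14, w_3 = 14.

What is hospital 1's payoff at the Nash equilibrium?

55.8

∂u_i/∂g_i = α_i − 1, so hospital i contributes w_i if α_i > 1, else 0.
α_i > 1 for i ∈ {1, 3}; NE contributions (17, 0, 14), G = 31.
u_1 = (17 − 17) + 1.8·31 = 55.8.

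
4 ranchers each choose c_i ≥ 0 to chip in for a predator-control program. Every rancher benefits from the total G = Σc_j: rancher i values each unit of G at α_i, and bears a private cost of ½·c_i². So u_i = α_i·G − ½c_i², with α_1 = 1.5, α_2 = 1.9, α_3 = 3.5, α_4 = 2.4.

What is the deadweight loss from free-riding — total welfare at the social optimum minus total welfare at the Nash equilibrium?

98.425

Rancher i's FOC: ∂u_i/∂c_i = α_i − c_i = 0, so c_i* = α_i.
NE contributions = (1.5, 1.9, 3.5, 2.4); G = 9.3.
W^NE = (Σα)·G − ½Σα_i² = 9.3² − ½·23.87 = 74.555.
Planner sets c_i = Σα_j = 9.3 for every i, so G^SO = 4·9.3 = 37.2.
W^SO = (Σα)·G^SO − ½·4·(Σα)² = (4/2)·9.3² = 172.98.
Deadweight loss = W^SO − W^NE = 98.425.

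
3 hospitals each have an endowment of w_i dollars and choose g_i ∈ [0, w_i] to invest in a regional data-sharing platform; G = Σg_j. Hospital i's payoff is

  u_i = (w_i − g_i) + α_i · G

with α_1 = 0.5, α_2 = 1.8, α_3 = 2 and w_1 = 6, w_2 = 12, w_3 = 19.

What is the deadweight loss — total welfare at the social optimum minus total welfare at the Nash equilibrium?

19.8

∂u_i/∂g_i = α_i − 1, so hospital i contributes w_i if α_i > 1, else 0.
α_i > 1 for i ∈ {2, 3}; NE contributions (0, 12, 19), G = 31.
W^NE = Σw_i − G^NE + (Σα_i)·G^NE = 37 + 3.3·31 = 139.3.
Planner: ∂(Σu_j)/∂g_i = Σα_j − 1 = 3.3 > 0, so everyone contributes w_i; G^SO = 37, W^SO = 37 + 3.3·37 = 159.1.
Deadweight loss = 19.8.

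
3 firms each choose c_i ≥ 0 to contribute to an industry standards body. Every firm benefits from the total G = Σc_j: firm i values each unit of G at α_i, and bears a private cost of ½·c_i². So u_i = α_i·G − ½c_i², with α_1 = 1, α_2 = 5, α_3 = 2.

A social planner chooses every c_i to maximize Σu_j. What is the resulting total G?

Planner FOC: ∂(Σu_j)/∂c_i = (Σα_j) − c_i = 0, so c_i^SO = Σα_j = 8 for every i; G^SO = 24.

24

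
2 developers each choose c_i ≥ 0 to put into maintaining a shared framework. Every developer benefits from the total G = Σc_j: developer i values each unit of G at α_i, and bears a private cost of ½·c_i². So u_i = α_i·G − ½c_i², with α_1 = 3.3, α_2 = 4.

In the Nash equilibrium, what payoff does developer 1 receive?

18.645

Developer i's FOC: ∂u_i/∂c_i = α_i − c_i = 0, so c_i* = α_i.
NE contributions = (3.3, 4); G = 7.3.
u_1 = α_1·G − ½·(c_1)² = 3.3·7.3 − ½·3.3² = 18.645.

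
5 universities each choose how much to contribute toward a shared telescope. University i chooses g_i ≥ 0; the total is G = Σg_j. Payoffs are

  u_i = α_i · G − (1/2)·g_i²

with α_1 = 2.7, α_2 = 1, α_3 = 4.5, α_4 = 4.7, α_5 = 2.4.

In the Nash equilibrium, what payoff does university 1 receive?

37.665

University i's FOC: ∂u_i/∂g_i = α_i − g_i = 0, so g_i* = α_i.
NE contributions = (2.7, 1, 4.5, 4.7, 2.4); G = 15.3.
u_1 = α_1·G − ½·(g_1)² = 2.7·15.3 − ½·2.7² = 37.665.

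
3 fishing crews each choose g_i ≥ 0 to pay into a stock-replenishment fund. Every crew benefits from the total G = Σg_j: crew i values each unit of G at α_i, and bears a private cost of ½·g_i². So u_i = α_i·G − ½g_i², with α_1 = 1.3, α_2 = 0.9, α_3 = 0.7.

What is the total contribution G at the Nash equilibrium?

2.9

Crew i's FOC: ∂u_i/∂g_i = α_i − g_i = 0, so g_i* = α_i.
NE contributions = (1.3, 0.9, 0.7); G = 2.9.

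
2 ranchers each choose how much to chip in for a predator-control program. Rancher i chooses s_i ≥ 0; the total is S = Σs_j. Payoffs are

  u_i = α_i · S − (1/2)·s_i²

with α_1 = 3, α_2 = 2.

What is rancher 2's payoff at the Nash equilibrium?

Rancher i's FOC: ∂u_i/∂s_i = α_i − s_i = 0, so s_i* = α_i.
NE contributions = (3, 2); S = 5.
u_2 = α_2·S − ½·(s_2)² = 2·5 − ½·2² = 8.

8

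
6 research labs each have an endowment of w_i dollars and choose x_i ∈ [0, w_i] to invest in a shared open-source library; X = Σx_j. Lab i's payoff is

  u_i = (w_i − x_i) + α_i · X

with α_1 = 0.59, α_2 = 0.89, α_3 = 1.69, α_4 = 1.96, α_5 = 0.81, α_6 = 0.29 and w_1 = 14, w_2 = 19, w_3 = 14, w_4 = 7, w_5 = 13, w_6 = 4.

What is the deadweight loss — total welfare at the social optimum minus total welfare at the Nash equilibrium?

261.5

∂u_i/∂x_i = α_i − 1, so lab i contributes w_i if α_i > 1, else 0.
α_i > 1 for i ∈ {3, 4}; NE contributions (0, 0, 14, 7, 0, 0), X = 21.
W^NE = Σw_i − X^NE + (Σα_i)·X^NE = 71 + 5.23·21 = 180.83.
Planner: ∂(Σu_j)/∂x_i = Σα_j − 1 = 5.23 > 0, so everyone contributes w_i; X^SO = 71, W^SO = 71 + 5.23·71 = 442.33.
Deadweight loss = 261.5.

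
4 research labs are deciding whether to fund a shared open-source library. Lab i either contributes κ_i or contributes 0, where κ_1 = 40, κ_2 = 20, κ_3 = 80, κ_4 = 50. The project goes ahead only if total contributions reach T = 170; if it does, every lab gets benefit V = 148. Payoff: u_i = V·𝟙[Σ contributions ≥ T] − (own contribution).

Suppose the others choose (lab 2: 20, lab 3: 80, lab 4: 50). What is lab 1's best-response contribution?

40

Others' total = 150. Contributing 40 brings total to 190 ≥ 170: gain V − κ_1 = 108.
Best response: 40.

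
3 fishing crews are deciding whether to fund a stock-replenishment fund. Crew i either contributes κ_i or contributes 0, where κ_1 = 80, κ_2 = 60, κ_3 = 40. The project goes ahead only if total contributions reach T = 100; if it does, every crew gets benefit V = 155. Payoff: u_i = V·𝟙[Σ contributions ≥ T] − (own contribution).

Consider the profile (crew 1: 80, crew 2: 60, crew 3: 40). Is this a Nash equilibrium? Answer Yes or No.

No

Total = 180 ≥ 100: provided.
Crew 1 (pledges 80, payoff 75): dropping to 0 → total 100, payoff 155. Profitable deviation.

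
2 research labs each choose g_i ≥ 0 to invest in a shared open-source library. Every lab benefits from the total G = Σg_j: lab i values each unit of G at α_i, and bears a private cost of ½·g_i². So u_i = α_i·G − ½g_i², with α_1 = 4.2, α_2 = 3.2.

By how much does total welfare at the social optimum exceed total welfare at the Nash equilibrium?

13.94

Lab i's FOC: ∂u_i/∂g_i = α_i − g_i = 0, so g_i* = α_i.
NE contributions = (4.2, 3.2); G = 7.4.
W^NE = (Σα)·G − ½Σα_i² = 7.4² − ½·27.88 = 40.82.
Planner sets g_i = Σα_j = 7.4 for every i, so G^SO = 2·7.4 = 14.8.
W^SO = (Σα)·G^SO − ½·2·(Σα)² = (2/2)·7.4² = 54.76.
Deadweight loss = W^SO − W^NE = 13.94.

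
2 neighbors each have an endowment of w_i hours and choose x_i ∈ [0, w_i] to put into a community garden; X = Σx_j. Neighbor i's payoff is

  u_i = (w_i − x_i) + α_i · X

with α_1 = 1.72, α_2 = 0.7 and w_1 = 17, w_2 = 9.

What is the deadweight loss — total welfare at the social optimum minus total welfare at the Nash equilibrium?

12.78

∂u_i/∂x_i = α_i − 1, so neighbor i contributes w_i if α_i > 1, else 0.
α_i > 1 for i ∈ {1}; NE contributions (17, 0), X = 17.
W^NE = Σw_i − X^NE + (Σα_i)·X^NE = 26 + 1.42·17 = 50.14.
Planner: ∂(Σu_j)/∂x_i = Σα_j − 1 = 1.42 > 0, so everyone contributes w_i; X^SO = 26, W^SO = 26 + 1.42·26 = 62.92.
Deadweight loss = 12.78.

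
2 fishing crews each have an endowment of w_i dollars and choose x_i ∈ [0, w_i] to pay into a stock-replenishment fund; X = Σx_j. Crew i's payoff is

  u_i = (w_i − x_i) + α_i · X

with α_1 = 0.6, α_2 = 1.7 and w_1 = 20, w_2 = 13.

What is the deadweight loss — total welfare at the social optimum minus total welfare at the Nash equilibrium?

∂u_i/∂x_i = α_i − 1, so crew i contributes w_i if α_i > 1, else 0.
α_i > 1 for i ∈ {2}; NE contributions (0, 13), X = 13.
W^NE = Σw_i − X^NE + (Σα_i)·X^NE = 33 + 1.3·13 = 49.9.
Planner: ∂(Σu_j)/∂x_i = Σα_j − 1 = 1.3 > 0, so everyone contributes w_i; X^SO = 33, W^SO = 33 + 1.3·33 = 75.9.
Deadweight loss = 26.

26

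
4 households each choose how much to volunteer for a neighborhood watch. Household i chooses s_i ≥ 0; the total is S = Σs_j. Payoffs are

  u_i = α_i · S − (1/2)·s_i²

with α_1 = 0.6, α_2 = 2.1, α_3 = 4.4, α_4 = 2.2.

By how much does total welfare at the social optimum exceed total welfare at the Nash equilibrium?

Household i's FOC: ∂u_i/∂s_i = α_i − s_i = 0, so s_i* = α_i.
NE contributions = (0.6, 2.1, 4.4, 2.2); S = 9.3.
W^NE = (Σα)·S − ½Σα_i² = 9.3² − ½·28.97 = 72.005.
Planner sets s_i = Σα_j = 9.3 for every i, so S^SO = 4·9.3 = 37.2.
W^SO = (Σα)·S^SO − ½·4·(Σα)² = (4/2)·9.3² = 172.98.
Deadweight loss = W^SO − W^NE = 100.975.

100.975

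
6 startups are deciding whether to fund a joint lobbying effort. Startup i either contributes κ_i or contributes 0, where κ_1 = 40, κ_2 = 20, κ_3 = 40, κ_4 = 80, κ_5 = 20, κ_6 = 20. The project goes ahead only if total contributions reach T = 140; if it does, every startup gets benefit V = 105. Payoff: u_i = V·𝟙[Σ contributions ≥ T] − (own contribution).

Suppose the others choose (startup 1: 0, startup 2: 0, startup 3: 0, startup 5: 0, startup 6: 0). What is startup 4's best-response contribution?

Others' total = 0. Even contributing 80 gives 80 < 140: no benefit either way.
Best response: 0.

0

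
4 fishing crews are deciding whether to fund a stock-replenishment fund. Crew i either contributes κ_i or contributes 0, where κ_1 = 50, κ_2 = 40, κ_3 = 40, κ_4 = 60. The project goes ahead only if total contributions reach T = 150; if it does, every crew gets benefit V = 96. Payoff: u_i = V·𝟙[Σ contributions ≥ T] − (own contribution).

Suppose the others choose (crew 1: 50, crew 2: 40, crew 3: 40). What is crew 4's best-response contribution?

60

Others' total = 130. Contributing 60 brings total to 190 ≥ 150: gain V − κ_4 = 36.
Best response: 60.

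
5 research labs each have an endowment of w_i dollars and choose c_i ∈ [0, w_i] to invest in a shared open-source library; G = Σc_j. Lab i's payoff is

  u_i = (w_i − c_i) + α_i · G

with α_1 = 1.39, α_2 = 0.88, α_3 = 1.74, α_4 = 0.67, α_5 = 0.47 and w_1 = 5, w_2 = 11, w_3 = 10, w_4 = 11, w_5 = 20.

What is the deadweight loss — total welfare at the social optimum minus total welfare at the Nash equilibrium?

∂u_i/∂c_i = α_i − 1, so lab i contributes w_i if α_i > 1, else 0.
α_i > 1 for i ∈ {1, 3}; NE contributions (5, 0, 10, 0, 0), G = 15.
W^NE = Σw_i − G^NE + (Σα_i)·G^NE = 57 + 4.15·15 = 119.25.
Planner: ∂(Σu_j)/∂c_i = Σα_j − 1 = 4.15 > 0, so everyone contributes w_i; G^SO = 57, W^SO = 57 + 4.15·57 = 293.55.
Deadweight loss = 174.3.

174.3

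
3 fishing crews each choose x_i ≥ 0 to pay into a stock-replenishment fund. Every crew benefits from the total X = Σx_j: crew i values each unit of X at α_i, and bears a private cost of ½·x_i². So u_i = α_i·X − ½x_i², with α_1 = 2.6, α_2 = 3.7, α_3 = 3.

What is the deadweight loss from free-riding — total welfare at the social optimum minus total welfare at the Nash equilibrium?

57.97

Crew i's FOC: ∂u_i/∂x_i = α_i − x_i = 0, so x_i* = α_i.
NE contributions = (2.6, 3.7, 3); X = 9.3.
W^NE = (Σα)·X − ½Σα_i² = 9.3² − ½·29.45 = 71.765.
Planner sets x_i = Σα_j = 9.3 for every i, so X^SO = 3·9.3 = 27.9.
W^SO = (Σα)·X^SO − ½·3·(Σα)² = (3/2)·9.3² = 129.735.
Deadweight loss = W^SO − W^NE = 57.97.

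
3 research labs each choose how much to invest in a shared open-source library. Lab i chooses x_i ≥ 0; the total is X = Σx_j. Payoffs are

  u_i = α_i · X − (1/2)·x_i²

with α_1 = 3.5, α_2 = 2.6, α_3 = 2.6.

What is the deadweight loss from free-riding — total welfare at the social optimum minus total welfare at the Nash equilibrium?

Lab i's FOC: ∂u_i/∂x_i = α_i − x_i = 0, so x_i* = α_i.
NE contributions = (3.5, 2.6, 2.6); X = 8.7.
W^NE = (Σα)·X − ½Σα_i² = 8.7² − ½·25.77 = 62.805.
Planner sets x_i = Σα_j = 8.7 for every i, so X^SO = 3·8.7 = 26.1.
W^SO = (Σα)·X^SO − ½·3·(Σα)² = (3/2)·8.7² = 113.535.
Deadweight loss = W^SO − W^NE = 50.73.

50.73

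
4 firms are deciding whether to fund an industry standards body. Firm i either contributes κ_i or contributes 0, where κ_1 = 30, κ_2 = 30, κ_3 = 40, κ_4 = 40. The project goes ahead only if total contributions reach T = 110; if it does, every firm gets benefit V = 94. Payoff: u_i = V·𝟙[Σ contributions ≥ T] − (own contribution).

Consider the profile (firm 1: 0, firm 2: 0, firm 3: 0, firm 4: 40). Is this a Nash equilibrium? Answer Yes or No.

Total = 40 < 110: not provided.
Firm 1 (pledges 0, payoff 0): pledging 30 → total 70, payoff -30. No gain.
Firm 2 (pledges 0, payoff 0): pledging 30 → total 70, payoff -30. No gain.
Firm 3 (pledges 0, payoff 0): pledging 40 → total 80, payoff -40. No gain.
Firm 4 (pledges 40, payoff -40): dropping to 0 → total 0, payoff 0. Profitable deviation.

No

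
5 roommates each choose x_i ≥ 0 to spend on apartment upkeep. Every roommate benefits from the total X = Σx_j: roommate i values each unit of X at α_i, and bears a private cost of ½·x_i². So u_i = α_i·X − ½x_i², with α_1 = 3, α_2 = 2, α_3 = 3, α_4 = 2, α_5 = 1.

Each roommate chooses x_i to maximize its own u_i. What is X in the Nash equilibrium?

11

Roommate i's FOC: ∂u_i/∂x_i = α_i − x_i = 0, so x_i* = α_i.
NE contributions = (3, 2, 3, 2, 1); X = 11.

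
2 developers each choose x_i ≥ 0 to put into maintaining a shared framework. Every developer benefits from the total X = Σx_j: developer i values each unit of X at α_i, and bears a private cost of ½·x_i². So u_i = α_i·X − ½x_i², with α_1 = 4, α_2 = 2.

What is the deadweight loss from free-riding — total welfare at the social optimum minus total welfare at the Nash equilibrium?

Developer i's FOC: ∂u_i/∂x_i = α_i − x_i = 0, so x_i* = α_i.
NE contributions = (4, 2); X = 6.
W^NE = (Σα)·X − ½Σα_i² = 6² − ½·20 = 26.
Planner sets x_i = Σα_j = 6 for every i, so X^SO = 2·6 = 12.
W^SO = (Σα)·X^SO − ½·2·(Σα)² = (2/2)·6² = 36.
Deadweight loss = W^SO − W^NE = 10.

10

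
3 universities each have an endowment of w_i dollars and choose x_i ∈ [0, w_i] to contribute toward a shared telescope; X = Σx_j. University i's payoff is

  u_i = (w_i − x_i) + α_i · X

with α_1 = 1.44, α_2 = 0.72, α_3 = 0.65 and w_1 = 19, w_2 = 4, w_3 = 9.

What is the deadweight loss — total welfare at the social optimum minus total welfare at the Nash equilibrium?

∂u_i/∂x_i = α_i − 1, so university i contributes w_i if α_i > 1, else 0.
α_i > 1 for i ∈ {1}; NE contributions (19, 0, 0), X = 19.
W^NE = Σw_i − X^NE + (Σα_i)·X^NE = 32 + 1.81·19 = 66.39.
Planner: ∂(Σu_j)/∂x_i = Σα_j − 1 = 1.81 > 0, so everyone contributes w_i; X^SO = 32, W^SO = 32 + 1.81·32 = 89.92.
Deadweight loss = 23.53.

23.53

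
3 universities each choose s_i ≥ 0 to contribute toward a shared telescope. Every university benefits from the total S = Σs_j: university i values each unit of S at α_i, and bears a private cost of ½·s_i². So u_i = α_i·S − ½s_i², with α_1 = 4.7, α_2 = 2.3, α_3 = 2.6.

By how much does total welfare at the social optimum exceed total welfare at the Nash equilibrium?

University i's FOC: ∂u_i/∂s_i = α_i − s_i = 0, so s_i* = α_i.
NE contributions = (4.7, 2.3, 2.6); S = 9.6.
W^NE = (Σα)·S − ½Σα_i² = 9.6² − ½·34.14 = 75.09.
Planner sets s_i = Σα_j = 9.6 for every i, so S^SO = 3·9.6 = 28.8.
W^SO = (Σα)·S^SO − ½·3·(Σα)² = (3/2)·9.6² = 138.24.
Deadweight loss = W^SO − W^NE = 63.15.

63.15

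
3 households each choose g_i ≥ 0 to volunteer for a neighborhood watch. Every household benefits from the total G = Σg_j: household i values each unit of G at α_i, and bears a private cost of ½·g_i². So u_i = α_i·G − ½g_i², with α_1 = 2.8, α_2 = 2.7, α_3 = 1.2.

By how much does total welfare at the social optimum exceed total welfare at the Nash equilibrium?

Household i's FOC: ∂u_i/∂g_i = α_i − g_i = 0, so g_i* = α_i.
NE contributions = (2.8, 2.7, 1.2); G = 6.7.
W^NE = (Σα)·G − ½Σα_i² = 6.7² − ½·16.57 = 36.605.
Planner sets g_i = Σα_j = 6.7 for every i, so G^SO = 3·6.7 = 20.1.
W^SO = (Σα)·G^SO − ½·3·(Σα)² = (3/2)·6.7² = 67.335.
Deadweight loss = W^SO − W^NE = 30.73.

30.73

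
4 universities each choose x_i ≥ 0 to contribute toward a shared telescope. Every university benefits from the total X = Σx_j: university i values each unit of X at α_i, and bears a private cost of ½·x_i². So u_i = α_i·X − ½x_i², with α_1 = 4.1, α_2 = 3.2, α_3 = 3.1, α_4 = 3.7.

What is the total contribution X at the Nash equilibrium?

14.1

University i's FOC: ∂u_i/∂x_i = α_i − x_i = 0, so x_i* = α_i.
NE contributions = (4.1, 3.2, 3.1, 3.7); X = 14.1.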